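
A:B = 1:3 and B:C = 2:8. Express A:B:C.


Match B: multiply A:B by 2 → 2:6
Multiply B:C by 3 → 6:24
Combined: 2:6:24
GCD = 2
= 1:3:12

1:3:12


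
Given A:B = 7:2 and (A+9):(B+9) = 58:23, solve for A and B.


Let A = 7k, B = 2k.
(7k + 9) / (2k + 9) = 58/23
Cross-multiply: 23(7k + 9) = 58(2k + 9)
161k + 207 = 116k + 522
161k - 116k = 522 - 207
45k = 315
k = 315/45 = 7
A = 7×7 = 49, B = 2×7 = 14
= A = 49, B = 14

A = 49, B = 14


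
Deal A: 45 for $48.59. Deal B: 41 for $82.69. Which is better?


Deal A: $48.59/45 = $1.0798/unit
Deal B: $82.69/41 = $2.0168/unit
A is cheaper per unit
= Deal A

Deal A


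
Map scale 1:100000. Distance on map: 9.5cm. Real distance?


Real distance = map distance × scale
= 9.5cm × 100000
= 950000 cm = 9500.0 m
= 9.500 km

9.500 km


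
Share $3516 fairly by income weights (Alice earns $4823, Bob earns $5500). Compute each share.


Total income = 4823 + 5500 = $10323
Alice: $3516 × 4823/10323 = $1642.71
Bob: $3516 × 5500/10323 = $1873.29
= Alice: $1642.71, Bob: $1873.29

Alice: $1642.71, Bob: $1873.29


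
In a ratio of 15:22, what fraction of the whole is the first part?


Total parts = 15 + 22 = 37
First part: 15/37 = 15/37
= 15/37

15/37


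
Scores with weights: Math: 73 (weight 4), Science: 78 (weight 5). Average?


Numerator = 73×4 + 78×5
= 292 + 390
= 682
Total weight = 9
Weighted avg = 682/9
= 75.78

75.78


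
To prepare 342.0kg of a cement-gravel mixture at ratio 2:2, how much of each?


Total parts = 2 + 2 = 4
cement: 342.0 × 2/4 = 171.0kg
gravel: 342.0 × 2/4 = 171.0kg
= 171.0kg and 171.0kg

171.0kg and 171.0kg


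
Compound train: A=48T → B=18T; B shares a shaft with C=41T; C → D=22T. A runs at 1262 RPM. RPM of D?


Stage 1: RPM_B = RPM_A × t_A/t_B = 1262 × 48/18 = 60576/18 ≈ 3365.33
B and C share a shaft → RPM_C = RPM_B
Stage 2: RPM_D = RPM_C × t_C/t_D = RPM_A × (t_A×t_C)/(t_B×t_D)
Overall ratio = (48×41)/(18×22) = 1968/396
RPM_D = 1262 × 1968/396 = 2483616/396
≈ 6271.76 RPM

6271.76 RPM


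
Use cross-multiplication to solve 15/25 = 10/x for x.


Cross multiply: 15 × x = 25 × 10
15x = 250
x = 250 / 15
= 16.67

16.67


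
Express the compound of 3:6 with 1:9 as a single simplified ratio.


Compound ratio = (3×1) : (6×9)
= 3:54
GCD = 3
= 1:18

1:18


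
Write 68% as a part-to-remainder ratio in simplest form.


68% means 68 parts out of 100; remainder = 32
Part : remainder = 68:32
GCD = 4
= 17:8

17:8


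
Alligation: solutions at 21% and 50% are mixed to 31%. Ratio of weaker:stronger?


Let x parts of 21% mix with y parts of 50%.
21x + 50y = 31(x + y)
21x + 50y = 31x + 31y
x(21 - 31) = y(31 - 50)
x/y = (50 - 31)/(31 - 21) = 19/10
Simplify: 19:10
= 19:10

19:10


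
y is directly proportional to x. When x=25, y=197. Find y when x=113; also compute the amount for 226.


Direct proportion: y/x = constant
k = 197/25 = 7.8800
y at x=113: k × 113 = 197 × 113 / 25 = 22261/25 = 890.44
y at x=226: k × 226 = 197 × 226 / 25 = 44522/25 = 1780.88
= 890.44 and 1780.88

890.44 and 1780.88


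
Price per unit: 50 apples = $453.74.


Unit rate = total / quantity
= 453.74 / 50
= $9.07 per unit

$9.07 per unit


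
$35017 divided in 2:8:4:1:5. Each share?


Total parts = 2 + 8 + 4 + 1 + 5 = 20
Part 1: 35017 × 2/20 = 3501.70
Part 2: 35017 × 8/20 = 14006.80
Part 3: 35017 × 4/20 = 7003.40
Part 4: 35017 × 1/20 = 1750.85
Part 5: 35017 × 5/20 = 8754.25
= Part 1: $3501.70, Part 2: $14006.80, Part 3: $7003.40, Part 4: $1750.85, Part 5: $8754.25

Part 1: $3501.70, Part 2: $14006.80, Part 3: $7003.40, Part 4: $1750.85, Part 5: $8754.25


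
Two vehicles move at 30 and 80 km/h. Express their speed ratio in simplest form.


Ratio = 30:80
GCD = 10
Simplified = 3:8
Time ratio (same distance) = 8:3
Speed ratio = 3:8

3:8


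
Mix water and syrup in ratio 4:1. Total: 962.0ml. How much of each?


Total parts = 4 + 1 = 5
water: 962.0 × 4/5 = 769.6ml
syrup: 962.0 × 1/5 = 192.4ml
= 769.6ml and 192.4ml

769.6ml and 192.4ml


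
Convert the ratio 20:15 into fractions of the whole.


Total parts = 20 + 15 = 35
First part: 20/35 = 4/7
Second part: 15/35 = 3/7
= 4/7 and 3/7

4/7 and 3/7


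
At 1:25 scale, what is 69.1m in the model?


Model size = real / scale
= 69.1 / 25
= 2.7640 m

2.7640 m


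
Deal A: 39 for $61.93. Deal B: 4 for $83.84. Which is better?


Deal A: $61.93/39 = $1.5879/unit
Deal B: $83.84/4 = $20.9600/unit
A is cheaper per unit
= Deal A

Deal A


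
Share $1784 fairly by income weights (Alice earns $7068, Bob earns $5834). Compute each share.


Total income = 7068 + 5834 = $12902
Alice: $1784 × 7068/12902 = $977.31
Bob: $1784 × 5834/12902 = $806.69
= Alice: $977.31, Bob: $806.69

Alice: $977.31, Bob: $806.69


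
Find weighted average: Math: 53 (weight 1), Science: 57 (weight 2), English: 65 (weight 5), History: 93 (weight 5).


Numerator = 53×1 + 57×2 + 65×5 + 93×5
= 53 + 114 + 325 + 465
= 957
Total weight = 13
Weighted avg = 957/13
= 73.62

73.62


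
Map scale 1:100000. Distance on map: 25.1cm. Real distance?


Real distance = map distance × scale
= 25.1cm × 100000
= 2510000 cm = 25100.0 m
= 25.100 km

25.100 km


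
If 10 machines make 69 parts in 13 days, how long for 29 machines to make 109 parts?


Days ∝ work / workers, so d₂ = d₁ × (m₁/m₂) × (w₂/w₁)
Workers factor (inverse): 10/29 ≈ 0.3448
Work factor (direct): 109/69 ≈ 1.5797
d₂ = 13 × 10/29 × 109/69 = (13 × 10 × 109) / (29 × 69) = 14170/2001
≈ 7.08 days

7.08 days


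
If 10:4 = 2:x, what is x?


Cross multiply: 10 × x = 4 × 2
10x = 8
x = 8 / 10
= 0.80

0.80


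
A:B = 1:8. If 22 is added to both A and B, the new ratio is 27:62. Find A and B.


Let A = 1k, B = 8k.
(1k + 22) / (8k + 22) = 27/62
Cross-multiply: 62(1k + 22) = 27(8k + 22)
62k + 1364 = 216k + 594
62k - 216k = 594 - 1364
-154k = -770
k = -770/-154 = 5
A = 1×5 = 5, B = 8×5 = 40
= A = 5, B = 40

A = 5, B = 40


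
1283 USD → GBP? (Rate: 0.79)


Amount × rate = 1283 × 0.79
= 1013.57 GBP

1013.57 GBP


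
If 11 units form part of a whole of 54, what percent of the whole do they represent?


Percentage = (part / whole) × 100
= (11 / 54) × 100
≈ 20.37%

20.37%


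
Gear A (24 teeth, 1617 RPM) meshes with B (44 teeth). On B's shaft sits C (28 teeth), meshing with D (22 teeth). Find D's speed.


Stage 1: RPM_B = RPM_A × t_A/t_B = 1617 × 24/44 = 38808/44 = 882.00
B and C share a shaft → RPM_C = RPM_B
Stage 2: RPM_D = RPM_C × t_C/t_D = RPM_A × (t_A×t_C)/(t_B×t_D)
Overall ratio = (24×28)/(44×22) = 672/968
RPM_D = 1617 × 672/968 = 1086624/968
≈ 1122.55 RPM

1122.55 RPM


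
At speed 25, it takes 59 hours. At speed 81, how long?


Inverse proportion: x × y = constant
k = 25 × 59 = 1475
y₂ = k / 81 = 1475 / 81
= 18.21

18.21


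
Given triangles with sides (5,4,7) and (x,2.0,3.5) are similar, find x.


Scale factor = 2.0/4 = 0.5
Missing side = 5 × 0.5
= 2.5

2.5


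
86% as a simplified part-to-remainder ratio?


86% means 86 parts out of 100; remainder = 14
Part : remainder = 86:14
GCD = 2
= 43:7

43:7


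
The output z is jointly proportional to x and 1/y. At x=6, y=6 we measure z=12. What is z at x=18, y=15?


z = k·x/y
Solve for k using the known point: k = z·y/x = 12×6/6 = 72/6 = 12.0000
Now evaluate at x=18, y=15:
z = k × 18 / 15 = (72 × 18) / (6 × 15) = 1296/90
= 14.4000

14.4000


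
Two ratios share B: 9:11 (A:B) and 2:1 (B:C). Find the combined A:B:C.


Match B: multiply A:B by 2 → 18:22
Multiply B:C by 11 → 22:11
Combined: 18:22:11
GCD = 1
= 18:22:11

18:22:11


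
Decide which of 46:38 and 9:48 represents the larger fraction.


46/38 = 1.2105
9/48 = 0.1875
1.2105 > 0.1875, so 46:38 is greater
= 46:38

46:38


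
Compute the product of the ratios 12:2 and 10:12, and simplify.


Compound ratio = (12×10) : (2×12)
= 120:24
GCD = 24
= 5:1

5:1


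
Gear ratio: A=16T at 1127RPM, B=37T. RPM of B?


Gear ratio = 16:37 = 16:37
RPM_B = RPM_A × (teeth_A / teeth_B)
= 1127 × (16/37)
= 487.4 RPM

487.4 RPM


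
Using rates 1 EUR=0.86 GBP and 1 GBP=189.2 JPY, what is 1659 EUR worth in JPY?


Step 1: 1659 EUR × 0.86 = 1426.74 GBP
Step 2: 1426.74 GBP × 189.2 = 269939.21 JPY
Implied rate EUR→JPY = 0.86 × 189.2 = 162.7120
= 269939.21 JPY

269939.21 JPY


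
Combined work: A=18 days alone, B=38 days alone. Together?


Rate of A = 1/18 per day
Rate of B = 1/38 per day
Combined rate = 1/18 + 1/38 = 56/684 ≈ 0.0819 per day
Days = 1 / combined rate = 684/56
≈ 12.21 days

12.21 days


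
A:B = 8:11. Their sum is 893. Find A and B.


Let A = 8k, B = 11k.
8k + 11k = 893
19k = 893 → k = 893/19 = 47
A = 8×47 = 376, B = 11×47 = 517
= A = 376, B = 517

A = 376, B = 517


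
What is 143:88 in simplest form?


GCD(143, 88) = 11
143/11 : 88/11
= 13:8

13:8


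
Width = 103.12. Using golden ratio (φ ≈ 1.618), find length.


φ = (1 + √5) / 2 ≈ 1.618
Length = width × φ = 103.12 × 1.618 = 166.84816
≈ 166.85

166.85


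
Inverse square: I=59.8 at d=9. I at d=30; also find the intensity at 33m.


I₁d₁² = I₂d₂²
I at 30m = 59.8 × (9/30)² = 59.8 × 81/900 = 4843.8/900 = 5.3820
I at 33m = 59.8 × (9/33)² = 59.8 × 81/1089 = 4843.8/1089 ≈ 4.4479
= 5.3820 and 4.4479

5.3820 and 4.4479


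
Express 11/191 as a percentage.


Percentage = (part / whole) × 100
= (11 / 191) × 100
≈ 5.76%

5.76%


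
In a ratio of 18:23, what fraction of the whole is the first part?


Total parts = 18 + 23 = 41
First part: 18/41 = 18/41
= 18/41

18/41


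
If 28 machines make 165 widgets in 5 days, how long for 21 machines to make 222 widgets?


Days ∝ work / workers, so d₂ = d₁ × (m₁/m₂) × (w₂/w₁)
Workers factor (inverse): 28/21 ≈ 1.3333
Work factor (direct): 222/165 ≈ 1.3455
d₂ = 5 × 28/21 × 222/165 = (5 × 28 × 222) / (21 × 165) = 31080/3465
≈ 8.97 days

8.97 days


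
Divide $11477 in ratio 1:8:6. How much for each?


Total parts = 1 + 8 + 6 = 15
Part 1: 11477 × 1/15 = 765.13
Part 2: 11477 × 8/15 = 6121.07
Part 3: 11477 × 6/15 = 4590.80
= Part 1: $765.13, Part 2: $6121.07, Part 3: $4590.80

Part 1: $765.13, Part 2: $6121.07, Part 3: $4590.80


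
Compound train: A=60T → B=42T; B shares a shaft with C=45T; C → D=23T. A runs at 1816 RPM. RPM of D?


Stage 1: RPM_B = RPM_A × t_A/t_B = 1816 × 60/42 = 108960/42 ≈ 2594.29
B and C share a shaft → RPM_C = RPM_B
Stage 2: RPM_D = RPM_C × t_C/t_D = RPM_A × (t_A×t_C)/(t_B×t_D)
Overall ratio = (60×45)/(42×23) = 2700/966
RPM_D = 1816 × 2700/966 = 4903200/966
≈ 5075.78 RPM

5075.78 RPM


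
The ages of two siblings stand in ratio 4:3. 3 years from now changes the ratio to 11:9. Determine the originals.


Let A = 4k, B = 3k.
(4k + 3) / (3k + 3) = 11/9
Cross-multiply: 9(4k + 3) = 11(3k + 3)
36k + 27 = 33k + 33
36k - 33k = 33 - 27
3k = 6
k = 6/3 = 2
A = 4×2 = 8, B = 3×2 = 6
= A = 8, B = 6

A = 8, B = 6


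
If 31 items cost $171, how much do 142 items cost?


Direct proportion: y/x = constant
k = 171/31 ≈ 5.5161
y₂ = k × 142 = 171 × 142 / 31 = 24282/31
≈ 783.29

783.29


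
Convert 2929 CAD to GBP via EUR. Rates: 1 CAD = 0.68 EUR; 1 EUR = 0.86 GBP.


Step 1: 2929 CAD × 0.68 = 1991.72 EUR
Step 2: 1991.72 EUR × 0.86 = 1712.88 GBP
Implied rate CAD→GBP = 0.68 × 0.86 = 0.5848
= 1712.88 GBP

1712.88 GBP


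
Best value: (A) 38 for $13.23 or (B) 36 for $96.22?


Deal A: $13.23/38 = $0.3482/unit
Deal B: $96.22/36 = $2.6728/unit
A is cheaper per unit
= Deal A

Deal A


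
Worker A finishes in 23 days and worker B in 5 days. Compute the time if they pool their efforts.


Rate of A = 1/23 per day
Rate of B = 1/5 per day
Combined rate = 1/23 + 1/5 = 28/115 ≈ 0.2435 per day
Days = 1 / combined rate = 115/28
≈ 4.11 days

4.11 days


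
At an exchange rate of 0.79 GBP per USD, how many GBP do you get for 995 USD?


Amount × rate = 995 × 0.79
= 786.05 GBP

786.05 GBP


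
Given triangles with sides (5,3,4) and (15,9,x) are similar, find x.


Scale factor = 15/5 = 3
Missing side = 4 × 3
= 12.0

12.0


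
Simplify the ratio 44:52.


GCD(44, 52) = 4
44/4 : 52/4
= 11:13

11:13


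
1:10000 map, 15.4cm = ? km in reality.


Real distance = map distance × scale
= 15.4cm × 10000
= 154000 cm = 1540.0 m
= 1.540 km

1.540 km


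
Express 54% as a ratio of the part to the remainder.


54% means 54 parts out of 100; remainder = 46
Part : remainder = 54:46
GCD = 2
= 27:23

27:23


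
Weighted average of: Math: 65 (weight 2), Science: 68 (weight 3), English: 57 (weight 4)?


Numerator = 65×2 + 68×3 + 57×4
= 130 + 204 + 228
= 562
Total weight = 9
Weighted avg = 562/9
= 62.44

62.44


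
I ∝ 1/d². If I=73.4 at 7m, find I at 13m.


I₁d₁² = I₂d₂²
I₂ = I₁ × (d₁/d₂)²
= 73.4 × (7/13)²
= 73.4 × 49/169
= 3596.6/169
≈ 21.2817

21.2817


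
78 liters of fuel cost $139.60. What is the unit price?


Unit rate = total / quantity
= 139.60 / 78
= $1.79 per unit

$1.79 per unit


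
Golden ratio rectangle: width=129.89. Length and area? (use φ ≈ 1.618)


φ = (1 + √5) / 2 ≈ 1.618
Length = width × φ = 129.89 × 1.618 = 210.16202
≈ 210.16
Area = width × length = 129.89 × 210.16202 = 27297.9447778 ≈ 27297.94
= Length: 210.16, Area: 27297.94

Length: 210.16, Area: 27297.94


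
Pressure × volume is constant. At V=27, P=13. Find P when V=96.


Inverse proportion: x × y = constant
k = 27 × 13 = 351
y₂ = k / 96 = 351 / 96
= 3.66

3.66


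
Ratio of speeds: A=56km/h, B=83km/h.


Ratio = 56:83
GCD = 1
Simplified = 56:83
Time ratio (same distance) = 83:56
Speed ratio = 56:83

56:83


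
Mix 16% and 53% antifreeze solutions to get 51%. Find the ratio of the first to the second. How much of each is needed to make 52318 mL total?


Let x parts of 16% mix with y parts of 53%.
16x + 53y = 51(x + y)
16x + 53y = 51x + 51y
x(16 - 51) = y(51 - 53)
x/y = (53 - 51)/(51 - 16) = 2/35
Simplify: 2:35
Total parts = 37; one part = 52318/37 = 1414.00 mL
16% solution: 2×1414.00 = 2828.00 mL
53% solution: 35×1414.00 = 49490.00 mL
= ratio 2:35; 2828.00 mL and 49490.00 mL

ratio 2:35; 2828.00 mL and 49490.00 mL


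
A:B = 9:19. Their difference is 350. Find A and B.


Let A = 9k, B = 19k.
19k - 9k = 350
10k = 350 → k = 350/10 = 35
A = 9×35 = 315, B = 19×35 = 665
= A = 315, B = 665

A = 315, B = 665


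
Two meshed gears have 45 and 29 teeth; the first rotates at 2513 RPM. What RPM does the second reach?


Gear ratio = 45:29 = 45:29
RPM_B = RPM_A × (teeth_A / teeth_B)
= 2513 × (45/29)
= 3899.5 RPM

3899.5 RPM


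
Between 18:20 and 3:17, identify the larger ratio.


18/20 = 0.9000
3/17 = 0.1765
0.9000 > 0.1765, so 18:20 is greater
= 18:20

18:20


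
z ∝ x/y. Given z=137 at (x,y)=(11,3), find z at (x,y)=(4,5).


z = k·x/y
Solve for k using the known point: k = z·y/x = 137×3/11 = 411/11 ≈ 37.3636
Now evaluate at x=4, y=5:
z = k × 4 / 5 = (411 × 4) / (11 × 5) = 1644/55
≈ 29.8909

29.8909


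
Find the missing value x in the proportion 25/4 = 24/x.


Cross multiply: 25 × x = 4 × 24
25x = 96
x = 96 / 25
= 3.84

3.84


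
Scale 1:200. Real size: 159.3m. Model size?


Model size = real / scale
= 159.3 / 200
= 0.7965 m

0.7965 m


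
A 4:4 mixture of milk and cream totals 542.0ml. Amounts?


Total parts = 4 + 4 = 8
milk: 542.0 × 4/8 = 271.0ml
cream: 542.0 × 4/8 = 271.0ml
= 271.0ml and 271.0ml

271.0ml and 271.0ml


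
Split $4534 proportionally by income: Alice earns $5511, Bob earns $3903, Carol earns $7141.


Total income = 5511 + 3903 + 7141 = $16555
Alice: $4534 × 5511/16555 = $1509.32
Bob: $4534 × 3903/16555 = $1068.93
Carol: $4534 × 7141/16555 = $1955.74
= Alice: $1509.32, Bob: $1068.93, Carol: $1955.74

Alice: $1509.32, Bob: $1068.93, Carol: $1955.74


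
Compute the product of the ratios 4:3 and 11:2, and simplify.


Compound ratio = (4×11) : (3×2)
= 44:6
GCD = 2
= 22:3

22:3


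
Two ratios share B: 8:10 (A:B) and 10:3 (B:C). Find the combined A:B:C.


Match B: multiply A:B by 10 → 80:100
Multiply B:C by 10 → 100:30
Combined: 80:100:30
GCD = 10
= 8:10:3

8:10:3


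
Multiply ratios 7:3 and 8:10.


Compound ratio = (7×8) : (3×10)
= 56:30
GCD = 2
= 28:15

28:15


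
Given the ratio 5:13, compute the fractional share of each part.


Total parts = 5 + 13 = 18
First part: 5/18 = 5/18
Second part: 13/18 = 13/18
= 5/18 and 13/18

5/18 and 13/18


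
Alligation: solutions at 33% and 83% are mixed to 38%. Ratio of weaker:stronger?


Let x parts of 33% mix with y parts of 83%.
33x + 83y = 38(x + y)
33x + 83y = 38x + 38y
x(33 - 38) = y(38 - 83)
x/y = (83 - 38)/(38 - 33) = 45/5
Simplify: 9:1
= 9:1

9:1


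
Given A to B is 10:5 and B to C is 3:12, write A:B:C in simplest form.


Match B: multiply A:B by 3 → 30:15
Multiply B:C by 5 → 15:60
Combined: 30:15:60
GCD = 15
= 2:1:4

2:1:4


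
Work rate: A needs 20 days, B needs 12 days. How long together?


Rate of A = 1/20 per day
Rate of B = 1/12 per day
Combined rate = 1/20 + 1/12 = 32/240 ≈ 0.1333 per day
Days = 1 / combined rate = 240/32
= 7.50 days

7.50 days


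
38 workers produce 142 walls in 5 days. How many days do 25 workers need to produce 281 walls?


Days ∝ work / workers, so d₂ = d₁ × (m₁/m₂) × (w₂/w₁)
Workers factor (inverse): 38/25 = 1.5200
Work factor (direct): 281/142 ≈ 1.9789
d₂ = 5 × 38/25 × 281/142 = (5 × 38 × 281) / (25 × 142) = 53390/3550
≈ 15.04 days

15.04 days


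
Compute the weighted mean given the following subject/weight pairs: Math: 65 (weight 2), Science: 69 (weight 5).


Numerator = 65×2 + 69×5
= 130 + 345
= 475
Total weight = 7
Weighted avg = 475/7
= 67.86

67.86


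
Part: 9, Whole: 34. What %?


Percentage = (part / whole) × 100
= (9 / 34) × 100
≈ 26.47%

26.47%


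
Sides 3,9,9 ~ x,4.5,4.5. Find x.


Scale factor = 4.5/9 = 0.5
Missing side = 3 × 0.5
= 1.5

1.5


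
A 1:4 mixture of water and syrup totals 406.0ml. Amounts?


Total parts = 1 + 4 = 5
water: 406.0 × 1/5 = 81.2ml
syrup: 406.0 × 4/5 = 324.8ml
= 81.2ml and 324.8ml

81.2ml and 324.8ml


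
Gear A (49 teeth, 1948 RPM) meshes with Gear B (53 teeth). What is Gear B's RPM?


Gear ratio = 49:53 = 49:53
RPM_B = RPM_A × (teeth_A / teeth_B)
= 1948 × (49/53)
= 1801.0 RPM

1801.0 RPM


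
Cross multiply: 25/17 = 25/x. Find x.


Cross multiply: 25 × x = 17 × 25
25x = 425
x = 425 / 25
= 17.00

17.00


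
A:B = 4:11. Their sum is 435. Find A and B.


Let A = 4k, B = 11k.
4k + 11k = 435
15k = 435 → k = 435/15 = 29
A = 4×29 = 116, B = 11×29 = 319
= A = 116, B = 319

A = 116, B = 319


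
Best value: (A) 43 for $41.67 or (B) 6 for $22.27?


Deal A: $41.67/43 = $0.9691/unit
Deal B: $22.27/6 = $3.7117/unit
A is cheaper per unit
= Deal A

Deal A


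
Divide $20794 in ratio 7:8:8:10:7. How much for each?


Total parts = 7 + 8 + 8 + 10 + 7 = 40
Part 1: 20794 × 7/40 = 3638.95
Part 2: 20794 × 8/40 = 4158.80
Part 3: 20794 × 8/40 = 4158.80
Part 4: 20794 × 10/40 = 5198.50
Part 5: 20794 × 7/40 = 3638.95
= Part 1: $3638.95, Part 2: $4158.80, Part 3: $4158.80, Part 4: $5198.50, Part 5: $3638.95

Part 1: $3638.95, Part 2: $4158.80, Part 3: $4158.80, Part 4: $5198.50, Part 5: $3638.95


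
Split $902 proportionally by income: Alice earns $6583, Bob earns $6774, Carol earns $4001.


Total income = 6583 + 6774 + 4001 = $17358
Alice: $902 × 6583/17358 = $342.08
Bob: $902 × 6774/17358 = $352.01
Carol: $902 × 4001/17358 = $207.91
= Alice: $342.08, Bob: $352.01, Carol: $207.91

Alice: $342.08, Bob: $352.01, Carol: $207.91


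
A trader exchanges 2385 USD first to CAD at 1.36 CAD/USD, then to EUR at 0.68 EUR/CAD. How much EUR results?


Step 1: 2385 USD × 1.36 = 3243.60 CAD
Step 2: 3243.60 CAD × 0.68 = 2205.65 EUR
Implied rate USD→EUR = 1.36 × 0.68 = 0.9248
= 2205.65 EUR

2205.65 EUR


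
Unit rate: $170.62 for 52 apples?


Unit rate = total / quantity
= 170.62 / 52
= $3.28 per unit

$3.28 per unit


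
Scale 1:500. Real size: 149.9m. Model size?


Model size = real / scale
= 149.9 / 500
= 0.2998 m

0.2998 m


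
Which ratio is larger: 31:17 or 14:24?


31/17 = 1.8235
14/24 = 0.5833
1.8235 > 0.5833, so 31:17 is greater
= 31:17

31:17


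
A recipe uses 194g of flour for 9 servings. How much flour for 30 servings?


Direct proportion: y/x = constant
k = 194/9 ≈ 21.5556
y₂ = k × 30 = 194 × 30 / 9 = 5820/9
≈ 646.67

646.67


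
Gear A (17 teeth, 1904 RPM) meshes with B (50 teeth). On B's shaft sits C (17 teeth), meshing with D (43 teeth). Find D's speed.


Stage 1: RPM_B = RPM_A × t_A/t_B = 1904 × 17/50 = 32368/50 = 647.36
B and C share a shaft → RPM_C = RPM_B
Stage 2: RPM_D = RPM_C × t_C/t_D = RPM_A × (t_A×t_C)/(t_B×t_D)
Overall ratio = (17×17)/(50×43) = 289/2150
RPM_D = 1904 × 289/2150 = 550256/2150
≈ 255.93 RPM

255.93 RPM


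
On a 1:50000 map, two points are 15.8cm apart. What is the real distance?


Real distance = map distance × scale
= 15.8cm × 50000
= 790000 cm = 7900.0 m
= 7.900 km

7.900 km


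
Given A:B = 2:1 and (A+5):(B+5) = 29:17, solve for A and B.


Let A = 2k, B = 1k.
(2k + 5) / (1k + 5) = 29/17
Cross-multiply: 17(2k + 5) = 29(1k + 5)
34k + 85 = 29k + 145
34k - 29k = 145 - 85
5k = 60
k = 60/5 = 12
A = 2×12 = 24, B = 1×12 = 12
= A = 24, B = 12

A = 24, B = 12


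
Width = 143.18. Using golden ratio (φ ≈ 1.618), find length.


φ = (1 + √5) / 2 ≈ 1.618
Length = width × φ = 143.18 × 1.618 = 231.66524
≈ 231.67

231.67


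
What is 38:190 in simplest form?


GCD(38, 190) = 38
38/38 : 190/38
= 1:5

1:5


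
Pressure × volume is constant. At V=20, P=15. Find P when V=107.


Inverse proportion: x × y = constant
k = 20 × 15 = 300
y₂ = k / 107 = 300 / 107
= 2.80

2.80


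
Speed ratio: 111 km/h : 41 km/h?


Ratio = 111:41
GCD = 1
Simplified = 111:41
Time ratio (same distance) = 41:111
Speed ratio = 111:41

111:41


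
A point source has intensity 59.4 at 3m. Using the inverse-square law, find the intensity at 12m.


I₁d₁² = I₂d₂²
I₂ = I₁ × (d₁/d₂)²
= 59.4 × (3/12)²
= 59.4 × 9/144
= 534.6/144
= 3.7125

3.7125


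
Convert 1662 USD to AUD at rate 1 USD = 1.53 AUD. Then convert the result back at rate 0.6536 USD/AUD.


Amount × rate = 1662 × 1.53 = 2542.86 AUD
Round-trip: 2542.86 × 0.6536 = 1662.01 USD
= 2542.86 AUD, then 1662.01 USD

2542.86 AUD, then 1662.01 USD


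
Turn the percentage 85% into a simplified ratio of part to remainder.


85% means 85 parts out of 100; remainder = 15
Part : remainder = 85:15
GCD = 5
= 17:3

17:3


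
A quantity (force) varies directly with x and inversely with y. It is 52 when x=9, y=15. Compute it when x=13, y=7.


z = k·x/y
Solve for k using the known point: k = z·y/x = 52×15/9 = 780/9 ≈ 86.6667
Now evaluate at x=13, y=7:
z = k × 13 / 7 = (780 × 13) / (9 × 7) = 10140/63
≈ 160.9524

160.9524


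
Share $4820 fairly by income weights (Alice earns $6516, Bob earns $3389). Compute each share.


Total income = 6516 + 3389 = $9905
Alice: $4820 × 6516/9905 = $3170.83
Bob: $4820 × 3389/9905 = $1649.17
= Alice: $3170.83, Bob: $1649.17

Alice: $3170.83, Bob: $1649.17


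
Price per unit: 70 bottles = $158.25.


Unit rate = total / quantity
= 158.25 / 70
= $2.26 per unit

$2.26 per unit


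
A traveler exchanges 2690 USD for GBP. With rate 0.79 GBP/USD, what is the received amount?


Amount × rate = 2690 × 0.79
= 2125.10 GBP

2125.10 GBP


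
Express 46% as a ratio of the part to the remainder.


46% means 46 parts out of 100; remainder = 54
Part : remainder = 46:54
GCD = 2
= 23:27

23:27


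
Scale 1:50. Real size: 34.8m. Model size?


Model size = real / scale
= 34.8 / 50
= 0.6960 m

0.6960 m


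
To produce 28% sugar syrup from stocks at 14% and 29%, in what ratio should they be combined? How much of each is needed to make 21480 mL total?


Let x parts of 14% mix with y parts of 29%.
14x + 29y = 28(x + y)
14x + 29y = 28x + 28y
x(14 - 28) = y(28 - 29)
x/y = (29 - 28)/(28 - 14) = 1/14
Simplify: 1:14
Total parts = 15; one part = 21480/15 = 1432.00 mL
14% solution: 1×1432.00 = 1432.00 mL
29% solution: 14×1432.00 = 20048.00 mL
= ratio 1:14; 1432.00 mL and 20048.00 mL

ratio 1:14; 1432.00 mL and 20048.00 mL


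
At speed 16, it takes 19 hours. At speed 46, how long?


Inverse proportion: x × y = constant
k = 16 × 19 = 304
y₂ = k / 46 = 304 / 46
= 6.61

6.61


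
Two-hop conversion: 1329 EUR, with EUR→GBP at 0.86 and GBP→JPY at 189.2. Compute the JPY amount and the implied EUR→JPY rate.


Step 1: 1329 EUR × 0.86 = 1142.94 GBP
Step 2: 1142.94 GBP × 189.2 = 216244.25 JPY
Implied rate EUR→JPY = 0.86 × 189.2 = 162.7120
= 216244.25 JPY; implied rate 162.7120 JPY/EUR

216244.25 JPY; implied rate 162.7120 JPY/EUR


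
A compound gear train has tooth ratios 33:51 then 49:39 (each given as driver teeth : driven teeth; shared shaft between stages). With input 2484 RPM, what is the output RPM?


Stage 1: RPM_B = RPM_A × t_A/t_B = 2484 × 33/51 = 81972/51 ≈ 1607.29
B and C share a shaft → RPM_C = RPM_B
Stage 2: RPM_D = RPM_C × t_C/t_D = RPM_A × (t_A×t_C)/(t_B×t_D)
Overall ratio = (33×49)/(51×39) = 1617/1989
RPM_D = 2484 × 1617/1989 = 4016628/1989
≈ 2019.42 RPM

2019.42 RPM


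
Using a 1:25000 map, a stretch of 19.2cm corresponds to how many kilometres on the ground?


Real distance = map distance × scale
= 19.2cm × 25000
= 480000 cm = 4800.0 m
= 4.800 km

4.800 km


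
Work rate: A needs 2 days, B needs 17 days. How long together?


Rate of A = 1/2 per day
Rate of B = 1/17 per day
Combined rate = 1/2 + 1/17 = 19/34 ≈ 0.5588 per day
Days = 1 / combined rate = 34/19
≈ 1.79 days

1.79 days


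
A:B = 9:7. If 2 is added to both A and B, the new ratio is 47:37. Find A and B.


Let A = 9k, B = 7k.
(9k + 2) / (7k + 2) = 47/37
Cross-multiply: 37(9k + 2) = 47(7k + 2)
333k + 74 = 329k + 94
333k - 329k = 94 - 74
4k = 20
k = 20/4 = 5
A = 9×5 = 45, B = 7×5 = 35
= A = 45, B = 35

A = 45, B = 35


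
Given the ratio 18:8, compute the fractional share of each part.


Total parts = 18 + 8 = 26
First part: 18/26 = 9/13
Second part: 8/26 = 4/13
= 9/13 and 4/13

9/13 and 4/13


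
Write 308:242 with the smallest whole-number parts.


GCD(308, 242) = 22
308/22 : 242/22
= 14:11

14:11


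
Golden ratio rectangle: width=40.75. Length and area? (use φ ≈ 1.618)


φ = (1 + √5) / 2 ≈ 1.618
Length = width × φ = 40.75 × 1.618 = 65.9335
≈ 65.93
Area = width × length = 40.75 × 65.9335 = 2686.790125 ≈ 2686.79
= Length: 65.93, Area: 2686.79

Length: 65.93, Area: 2686.79


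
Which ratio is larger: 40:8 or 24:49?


40/8 = 5.0000
24/49 = 0.4898
5.0000 > 0.4898, so 40:8 is greater
= 40:8

40:8


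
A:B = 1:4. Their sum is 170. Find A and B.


Let A = 1k, B = 4k.
1k + 4k = 170
5k = 170 → k = 170/5 = 34
A = 1×34 = 34, B = 4×34 = 136
= A = 34, B = 136

A = 34, B = 136


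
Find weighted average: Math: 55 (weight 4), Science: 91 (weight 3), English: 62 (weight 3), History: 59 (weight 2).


Numerator = 55×4 + 91×3 + 62×3 + 59×2
= 220 + 273 + 186 + 118
= 797
Total weight = 12
Weighted avg = 797/12
= 66.42

66.42


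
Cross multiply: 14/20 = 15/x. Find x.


Cross multiply: 14 × x = 20 × 15
14x = 300
x = 300 / 14
= 21.43

21.43


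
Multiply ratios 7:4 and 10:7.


Compound ratio = (7×10) : (4×7)
= 70:28
GCD = 14
= 5:2

5:2


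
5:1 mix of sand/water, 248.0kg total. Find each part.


Total parts = 5 + 1 = 6
sand: 248.0 × 5/6 = 206.7kg
water: 248.0 × 1/6 = 41.3kg
= 206.7kg and 41.3kg

206.7kg and 41.3kg


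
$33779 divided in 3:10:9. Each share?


Total parts = 3 + 10 + 9 = 22
Part 1: 33779 × 3/22 = 4606.23
Part 2: 33779 × 10/22 = 15354.09
Part 3: 33779 × 9/22 = 13818.68
= Part 1: $4606.23, Part 2: $15354.09, Part 3: $13818.68

Part 1: $4606.23, Part 2: $15354.09, Part 3: $13818.68


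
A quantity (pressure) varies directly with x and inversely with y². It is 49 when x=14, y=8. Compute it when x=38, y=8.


z = k·x/y²
Solve for k using the known point: k = z·y²/x = 49×64/14 = 3136/14 = 224.0000
Now evaluate at x=38, y=8:
z = k × 38 / 64 = (3136 × 38) / (14 × 64) = 119168/896
= 133.0000

133.0000


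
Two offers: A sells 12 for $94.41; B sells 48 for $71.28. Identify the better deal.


Deal A: $94.41/12 = $7.8675/unit
Deal B: $71.28/48 = $1.4850/unit
B is cheaper per unit
= Deal B

Deal B


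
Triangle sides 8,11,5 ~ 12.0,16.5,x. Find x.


Scale factor = 12.0/8 = 1.5
Missing side = 5 × 1.5
= 7.5

7.5


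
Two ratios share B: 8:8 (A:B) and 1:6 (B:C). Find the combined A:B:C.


Match B: multiply A:B by 1 → 8:8
Multiply B:C by 8 → 8:48
Combined: 8:8:48
GCD = 8
= 1:1:6

1:1:6


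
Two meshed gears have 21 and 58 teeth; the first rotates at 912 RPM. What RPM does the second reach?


Gear ratio = 21:58 = 21:58
RPM_B = RPM_A × (teeth_A / teeth_B)
= 912 × (21/58)
= 330.2 RPM

330.2 RPM


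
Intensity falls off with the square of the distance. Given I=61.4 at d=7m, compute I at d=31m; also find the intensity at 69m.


I₁d₁² = I₂d₂²
I at 31m = 61.4 × (7/31)² = 61.4 × 49/961 = 3008.6/961 ≈ 3.1307
I at 69m = 61.4 × (7/69)² = 61.4 × 49/4761 = 3008.6/4761 ≈ 0.6319
= 3.1307 and 0.6319

3.1307 and 0.6319


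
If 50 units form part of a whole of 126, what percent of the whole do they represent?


Percentage = (part / whole) × 100
= (50 / 126) × 100
≈ 39.68%

39.68%


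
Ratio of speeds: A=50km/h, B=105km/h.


Ratio = 50:105
GCD = 5
Simplified = 10:21
Time ratio (same distance) = 21:10
Speed ratio = 10:21

10:21


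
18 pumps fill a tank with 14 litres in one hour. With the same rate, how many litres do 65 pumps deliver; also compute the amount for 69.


Direct proportion: y/x = constant
k = 14/18 ≈ 0.7778
y at x=65: k × 65 = 14 × 65 / 18 = 910/18 ≈ 50.56
y at x=69: k × 69 = 14 × 69 / 18 = 966/18 ≈ 53.67
= 50.56 and 53.67

50.56 and 53.67


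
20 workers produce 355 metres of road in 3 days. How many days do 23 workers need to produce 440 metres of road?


Days ∝ work / workers, so d₂ = d₁ × (m₁/m₂) × (w₂/w₁)
Workers factor (inverse): 20/23 ≈ 0.8696
Work factor (direct): 440/355 ≈ 1.2394
d₂ = 3 × 20/23 × 440/355 = (3 × 20 × 440) / (23 × 355) = 26400/8165
≈ 3.23 days

3.23 days


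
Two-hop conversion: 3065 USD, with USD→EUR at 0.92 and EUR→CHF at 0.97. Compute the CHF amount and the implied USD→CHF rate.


Step 1: 3065 USD × 0.92 = 2819.80 EUR
Step 2: 2819.80 EUR × 0.97 = 2735.21 CHF
Implied rate USD→CHF = 0.92 × 0.97 = 0.8924
= 2735.21 CHF; implied rate 0.8924 CHF/USD

2735.21 CHF; implied rate 0.8924 CHF/USD


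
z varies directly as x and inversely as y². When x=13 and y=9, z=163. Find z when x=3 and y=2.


z = k·x/y²
Solve for k using the known point: k = z·y²/x = 163×81/13 = 13203/13 ≈ 1015.6154
Now evaluate at x=3, y=2:
z = k × 3 / 4 = (13203 × 3) / (13 × 4) = 39609/52
≈ 761.7115

761.7115


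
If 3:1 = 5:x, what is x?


Cross multiply: 3 × x = 1 × 5
3x = 5
x = 5 / 3
= 1.67

1.67


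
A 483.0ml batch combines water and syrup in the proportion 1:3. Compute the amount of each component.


Total parts = 1 + 3 = 4
water: 483.0 × 1/4 = 120.8ml
syrup: 483.0 × 3/4 = 362.3ml
= 120.8ml and 362.3ml

120.8ml and 362.3ml


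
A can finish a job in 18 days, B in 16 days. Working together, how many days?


Rate of A = 1/18 per day
Rate of B = 1/16 per day
Combined rate = 1/18 + 1/16 = 34/288 ≈ 0.1181 per day
Days = 1 / combined rate = 288/34
≈ 8.47 days

8.47 days


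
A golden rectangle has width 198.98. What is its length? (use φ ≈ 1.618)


φ = (1 + √5) / 2 ≈ 1.618
Length = width × φ = 198.98 × 1.618 = 321.94964
≈ 321.95

321.95


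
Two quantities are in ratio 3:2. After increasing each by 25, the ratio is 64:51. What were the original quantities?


Let A = 3k, B = 2k.
(3k + 25) / (2k + 25) = 64/51
Cross-multiply: 51(3k + 25) = 64(2k + 25)
153k + 1275 = 128k + 1600
153k - 128k = 1600 - 1275
25k = 325
k = 325/25 = 13
A = 3×13 = 39, B = 2×13 = 26
= A = 39, B = 26

A = 39, B = 26


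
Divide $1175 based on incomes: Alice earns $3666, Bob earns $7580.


Total income = 3666 + 7580 = $11246
Alice: $1175 × 3666/11246 = $383.03
Bob: $1175 × 7580/11246 = $791.97
= Alice: $383.03, Bob: $791.97

Alice: $383.03, Bob: $791.97


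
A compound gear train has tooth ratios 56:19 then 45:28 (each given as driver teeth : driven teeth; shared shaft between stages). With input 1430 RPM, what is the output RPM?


Stage 1: RPM_B = RPM_A × t_A/t_B = 1430 × 56/19 = 80080/19 ≈ 4214.74
B and C share a shaft → RPM_C = RPM_B
Stage 2: RPM_D = RPM_C × t_C/t_D = RPM_A × (t_A×t_C)/(t_B×t_D)
Overall ratio = (56×45)/(19×28) = 2520/532
RPM_D = 1430 × 2520/532 = 3603600/532
≈ 6773.68 RPM

6773.68 RPM


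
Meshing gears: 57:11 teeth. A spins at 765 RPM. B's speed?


Gear ratio = 57:11 = 57:11
RPM_B = RPM_A × (teeth_A / teeth_B)
= 765 × (57/11)
= 3964.1 RPM

3964.1 RPM


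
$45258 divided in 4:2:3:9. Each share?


Total parts = 4 + 2 + 3 + 9 = 18
Part 1: 45258 × 4/18 = 10057.33
Part 2: 45258 × 2/18 = 5028.67
Part 3: 45258 × 3/18 = 7543.00
Part 4: 45258 × 9/18 = 22629.00
= Part 1: $10057.33, Part 2: $5028.67, Part 3: $7543.00, Part 4: $22629.00

Part 1: $10057.33, Part 2: $5028.67, Part 3: $7543.00, Part 4: $22629.00


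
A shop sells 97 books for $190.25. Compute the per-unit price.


Unit rate = total / quantity
= 190.25 / 97
= $1.96 per unit

$1.96 per unit


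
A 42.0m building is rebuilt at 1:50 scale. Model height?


Model size = real / scale
= 42.0 / 50
= 0.8400 m

0.8400 m


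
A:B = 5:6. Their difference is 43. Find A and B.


Let A = 5k, B = 6k.
6k - 5k = 43
1k = 43 → k = 43/1 = 43
A = 5×43 = 215, B = 6×43 = 258
= A = 215, B = 258

A = 215, B = 258


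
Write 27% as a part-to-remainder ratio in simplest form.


27% means 27 parts out of 100; remainder = 73
Part : remainder = 27:73
GCD = 1
= 27:73

27:73


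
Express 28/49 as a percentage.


Percentage = (part / whole) × 100
= (28 / 49) × 100
≈ 57.14%

57.14%


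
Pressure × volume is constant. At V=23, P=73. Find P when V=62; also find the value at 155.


Inverse proportion: x × y = constant
k = 23 × 73 = 1679
At x=62: k/62 = 27.08
At x=155: k/155 = 10.83
= 27.08 and 10.83

27.08 and 10.83


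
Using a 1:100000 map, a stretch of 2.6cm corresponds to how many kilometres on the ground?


Real distance = map distance × scale
= 2.6cm × 100000
= 260000 cm = 2600.0 m
= 2.600 km

2.600 km


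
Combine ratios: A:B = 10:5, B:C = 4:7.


Match B: multiply A:B by 4 → 40:20
Multiply B:C by 5 → 20:35
Combined: 40:20:35
GCD = 5
= 8:4:7

8:4:7


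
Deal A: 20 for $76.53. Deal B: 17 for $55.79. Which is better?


Deal A: $76.53/20 = $3.8265/unit
Deal B: $55.79/17 = $3.2818/unit
B is cheaper per unit
= Deal B

Deal B


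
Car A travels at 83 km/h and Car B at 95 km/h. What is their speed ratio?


Ratio = 83:95
GCD = 1
Simplified = 83:95
Time ratio (same distance) = 95:83
Speed ratio = 83:95

83:95


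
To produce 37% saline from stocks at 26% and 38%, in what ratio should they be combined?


Let x parts of 26% mix with y parts of 38%.
26x + 38y = 37(x + y)
26x + 38y = 37x + 37y
x(26 - 37) = y(37 - 38)
x/y = (38 - 37)/(37 - 26) = 1/11
Simplify: 1:11
= 1:11

1:11


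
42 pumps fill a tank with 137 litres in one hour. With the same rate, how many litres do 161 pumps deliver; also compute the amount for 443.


Direct proportion: y/x = constant
k = 137/42 ≈ 3.2619
y at x=161: k × 161 = 137 × 161 / 42 = 22057/42 ≈ 525.17
y at x=443: k × 443 = 137 × 443 / 42 = 60691/42 ≈ 1445.02
= 525.17 and 1445.02

525.17 and 1445.02


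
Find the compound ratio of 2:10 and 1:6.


Compound ratio = (2×1) : (10×6)
= 2:60
GCD = 2
= 1:30

1:30


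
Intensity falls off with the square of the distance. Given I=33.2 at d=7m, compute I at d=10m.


I₁d₁² = I₂d₂²
I₂ = I₁ × (d₁/d₂)²
= 33.2 × (7/10)²
= 33.2 × 49/100
= 1626.8/100
= 16.2680

16.2680


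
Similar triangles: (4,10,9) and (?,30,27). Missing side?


Scale factor = 30/10 = 3
Missing side = 4 × 3
= 12.0

12.0


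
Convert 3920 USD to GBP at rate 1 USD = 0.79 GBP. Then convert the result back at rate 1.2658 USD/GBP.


Amount × rate = 3920 × 0.79 = 3096.80 GBP
Round-trip: 3096.80 × 1.2658 = 3919.93 USD
= 3096.80 GBP, then 3919.93 USD

3096.80 GBP, then 3919.93 USD


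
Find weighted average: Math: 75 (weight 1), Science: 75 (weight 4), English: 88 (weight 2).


Numerator = 75×1 + 75×4 + 88×2
= 75 + 300 + 176
= 551
Total weight = 7
Weighted avg = 551/7
= 78.71

78.71


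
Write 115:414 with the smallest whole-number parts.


GCD(115, 414) = 23
115/23 : 414/23
= 5:18

5:18


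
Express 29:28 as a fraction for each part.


Total parts = 29 + 28 = 57
First part: 29/57 = 29/57
Second part: 28/57 = 28/57
= 29/57 and 28/57

29/57 and 28/57


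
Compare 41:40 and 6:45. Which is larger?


41/40 = 1.0250
6/45 = 0.1333
1.0250 > 0.1333, so 41:40 is greater
= 41:40

41:40


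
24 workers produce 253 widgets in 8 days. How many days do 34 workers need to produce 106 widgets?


Days ∝ work / workers, so d₂ = d₁ × (m₁/m₂) × (w₂/w₁)
Workers factor (inverse): 24/34 ≈ 0.7059
Work factor (direct): 106/253 ≈ 0.4190
d₂ = 8 × 24/34 × 106/253 = (8 × 24 × 106) / (34 × 253) = 20352/8602
≈ 2.37 days

2.37 days


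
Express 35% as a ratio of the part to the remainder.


35% means 35 parts out of 100; remainder = 65
Part : remainder = 35:65
GCD = 5
= 7:13

7:13


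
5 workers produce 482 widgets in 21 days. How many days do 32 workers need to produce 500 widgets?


Days ∝ work / workers, so d₂ = d₁ × (m₁/m₂) × (w₂/w₁)
Workers factor (inverse): 5/32 ≈ 0.1563
Work factor (direct): 500/482 ≈ 1.0373
d₂ = 21 × 5/32 × 500/482 = (21 × 5 × 500) / (32 × 482) = 52500/15424
≈ 3.40 days

3.40 days


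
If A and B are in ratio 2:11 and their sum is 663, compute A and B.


Let A = 2k, B = 11k.
2k + 11k = 663
13k = 663 → k = 663/13 = 51
A = 2×51 = 102, B = 11×51 = 561
= A = 102, B = 561

A = 102, B = 561


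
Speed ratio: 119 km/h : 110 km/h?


Ratio = 119:110
GCD = 1
Simplified = 119:110
Time ratio (same distance) = 110:119
Speed ratio = 119:110

119:110


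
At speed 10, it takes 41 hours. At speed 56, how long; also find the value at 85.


Inverse proportion: x × y = constant
k = 10 × 41 = 410
At x=56: k/56 = 7.32
At x=85: k/85 = 4.82
= 7.32 and 4.82

7.32 and 4.82


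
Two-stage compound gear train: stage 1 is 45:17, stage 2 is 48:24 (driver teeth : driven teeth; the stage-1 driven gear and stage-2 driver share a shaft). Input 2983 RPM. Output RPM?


Stage 1: RPM_B = RPM_A × t_A/t_B = 2983 × 45/17 = 134235/17 ≈ 7896.18
B and C share a shaft → RPM_C = RPM_B
Stage 2: RPM_D = RPM_C × t_C/t_D = RPM_A × (t_A×t_C)/(t_B×t_D)
Overall ratio = (45×48)/(17×24) = 2160/408
RPM_D = 2983 × 2160/408 = 6443280/408
≈ 15792.35 RPM

15792.35 RPM


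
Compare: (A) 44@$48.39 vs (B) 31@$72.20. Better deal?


Deal A: $48.39/44 = $1.0998/unit
Deal B: $72.20/31 = $2.3290/unit
A is cheaper per unit
= Deal A

Deal A


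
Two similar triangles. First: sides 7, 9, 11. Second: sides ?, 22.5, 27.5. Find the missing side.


Scale factor = 22.5/9 = 2.5
Missing side = 7 × 2.5
= 17.5

17.5
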